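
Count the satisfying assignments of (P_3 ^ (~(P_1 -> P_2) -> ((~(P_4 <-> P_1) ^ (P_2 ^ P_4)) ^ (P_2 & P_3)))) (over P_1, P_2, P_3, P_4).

P_1 | P_2 | P_3 | P_4 || (P_1 -> P_2) | ~(P_1 -> P_2) | (P_4 <-> P_1) | ~(P_4 <-> P_1) | (P_2 ^ P_4) | (P_2 & P_3) | φ
 1  |  1  |  1  |  1  ||      1       |       0       |       1       |       0        |      0      |      1      | 0
 1  |  1  |  1  |  0  ||      1       |       0       |       0       |       1        |      1      |      1      | 0
 1  |  1  |  0  |  1  ||      1       |       0       |       1       |       0        |      0      |      0      | 1
 1  |  1  |  0  |  0  ||      1       |       0       |       0       |       1        |      1      |      0      | 1
 1  |  0  |  1  |  1  ||      0       |       1       |       1       |       0        |      1      |      0      | 0
 1  |  0  |  1  |  0  ||      0       |       1       |       0       |       1        |      0      |      0      | 0
 1  |  0  |  0  |  1  ||      0       |       1       |       1       |       0        |      1      |      0      | 1
 1  |  0  |  0  |  0  ||      0       |       1       |       0       |       1        |      0      |      0      | 1
 0  |  1  |  1  |  1  ||      1       |       0       |       0       |       1        |      0      |      1      | 0
 0  |  1  |  1  |  0  ||      1       |       0       |       1       |       0        |      1      |      1      | 0
 0  |  1  |  0  |  1  ||      1       |       0       |       0       |       1        |      0      |      0      | 1
 0  |  1  |  0  |  0  ||      1       |       0       |       1       |       0        |      1      |      0      | 1
 0  |  0  |  1  |  1  ||      1       |       0       |       0       |       1        |      1      |      0      | 0
 0  |  0  |  1  |  0  ||      1       |       0       |       1       |       0        |      0      |      0      | 0
 0  |  0  |  0  |  1  ||      1       |       0       |       0       |       1        |      1      |      0      | 1
 0  |  0  |  0  |  0  ||      1       |       0       |       1       |       0        |      0      |      0      | 1
The formula is true on 8 of the 16 rows.

8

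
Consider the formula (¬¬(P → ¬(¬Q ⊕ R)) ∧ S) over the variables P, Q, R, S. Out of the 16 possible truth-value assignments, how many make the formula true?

6

P | Q | R | S | ¬Q | (¬Q ⊕ R) | ¬(¬Q ⊕ R) | (P → ¬(¬Q ⊕ R)) | ¬(P → ¬(¬Q ⊕ R)) | ¬¬(P → ¬(¬Q ⊕ R)) | (¬¬(P → ¬(¬Q ⊕ R)) ∧ S)
- | - | - | - | -- | -------- | --------- | --------------- | ---------------- | ----------------- | -----------------------
F | F | F | F | T  |    T     |     F     |        T        |        F         |         T         |            F           
F | F | F | T | T  |    T     |     F     |        T        |        F         |         T         |            T           
F | F | T | F | T  |    F     |     T     |        T        |        F         |         T         |            F           
F | F | T | T | T  |    F     |     T     |        T        |        F         |         T         |            T           
F | T | F | F | F  |    F     |     T     |        T        |        F         |         T         |            F           
F | T | F | T | F  |    F     |     T     |        T        |        F         |         T         |            T           
F | T | T | F | F  |    T     |     F     |        T        |        F         |         T         |            F           
F | T | T | T | F  |    T     |     F     |        T        |        F         |         T         |            T           
T | F | F | F | T  |    T     |     F     |        F        |        T         |         F         |            F           
T | F | F | T | T  |    T     |     F     |        F        |        T         |         F         |            F           
T | F | T | F | T  |    F     |     T     |        T        |        F         |         T         |            F           
T | F | T | T | T  |    F     |     T     |        T        |        F         |         T         |            T           
T | T | F | F | F  |    F     |     T     |        T        |        F         |         T         |            F           
T | T | F | T | F  |    F     |     T     |        T        |        F         |         T         |            T           
T | T | T | F | F  |    T     |     F     |        F        |        T         |         F         |            F           
T | T | T | T | F  |    T     |     F     |        F        |        T         |         F         |            F           
The formula is true on 6 of the 16 rows.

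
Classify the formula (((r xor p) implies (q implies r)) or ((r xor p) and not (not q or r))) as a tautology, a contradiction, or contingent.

p  q  r  |  (r xor p)  (q implies r)  not q  (not q or r)  not (not q or r)  φ
T  T  T  |      F            T          F         T               F          T
T  T  F  |      T            F          F         F               T          T
T  F  T  |      F            T          T         T               F          T
T  F  F  |      T            T          T         T               F          T
F  T  T  |      T            T          F         T               F          T
F  T  F  |      F            F          F         F               T          T
F  F  T  |      T            T          T         T               F          T
F  F  F  |      F            T          T         T               F          T
Every row is T, so the formula is a tautology.

tautology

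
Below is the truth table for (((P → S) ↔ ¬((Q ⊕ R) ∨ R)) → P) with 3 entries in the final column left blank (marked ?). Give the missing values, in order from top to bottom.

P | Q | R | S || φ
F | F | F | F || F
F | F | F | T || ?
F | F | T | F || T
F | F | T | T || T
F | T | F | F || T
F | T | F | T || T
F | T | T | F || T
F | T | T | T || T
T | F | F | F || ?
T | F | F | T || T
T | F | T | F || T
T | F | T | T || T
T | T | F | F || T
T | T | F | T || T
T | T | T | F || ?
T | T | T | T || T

Row P=F, Q=F, R=F, S=T: ((P → S) ↔ ¬((Q ⊕ R) ∨ R)) = T, so the formula = F.
Row P=T, Q=F, R=F, S=F: ((P → S) ↔ ¬((Q ⊕ R) ∨ R)) = F, so the formula = T.
Row P=T, Q=T, R=T, S=F: ((P → S) ↔ ¬((Q ⊕ R) ∨ R)) = T, so the formula = T.

F, T, T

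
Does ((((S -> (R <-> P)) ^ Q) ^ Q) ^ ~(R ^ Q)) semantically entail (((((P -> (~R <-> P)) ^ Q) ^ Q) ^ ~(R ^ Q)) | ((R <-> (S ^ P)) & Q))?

no

P  Q  R  S  |  φ  ψ
1  1  1  1  |  0  1
1  1  1  0  |  0  1
1  1  0  1  |  0  1
1  1  0  0  |  1  1
1  0  1  1  |  1  0
1  0  1  0  |  1  0
1  0  0  1  |  1  0
1  0  0  0  |  0  0
0  1  1  1  |  1  1
0  1  1  0  |  0  0
0  1  0  1  |  1  1
0  1  0  0  |  1  1
0  0  1  1  |  0  1
0  0  1  0  |  1  1
0  0  0  1  |  0  0
0  0  0  0  |  0  0
At P=1, Q=0, R=1, S=1 we have φ true but ψ false, so φ does not entail ψ.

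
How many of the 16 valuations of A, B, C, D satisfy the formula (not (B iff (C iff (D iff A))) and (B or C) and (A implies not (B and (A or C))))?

4

  A      B      C      D    |    φ  
 True   True   True   True  |  False
 True   True   True  False  |  False
 True   True  False   True  |  False
 True   True  False  False  |  False
 True  False   True   True  |   True
 True  False   True  False  |  False
 True  False  False   True  |  False
 True  False  False  False  |  False
False   True   True   True  |   True
False   True   True  False  |  False
False   True  False   True  |  False
False   True  False  False  |   True
False  False   True   True  |  False
False  False   True  False  |   True
False  False  False   True  |  False
False  False  False  False  |  False
The formula is true on 4 of the 16 rows.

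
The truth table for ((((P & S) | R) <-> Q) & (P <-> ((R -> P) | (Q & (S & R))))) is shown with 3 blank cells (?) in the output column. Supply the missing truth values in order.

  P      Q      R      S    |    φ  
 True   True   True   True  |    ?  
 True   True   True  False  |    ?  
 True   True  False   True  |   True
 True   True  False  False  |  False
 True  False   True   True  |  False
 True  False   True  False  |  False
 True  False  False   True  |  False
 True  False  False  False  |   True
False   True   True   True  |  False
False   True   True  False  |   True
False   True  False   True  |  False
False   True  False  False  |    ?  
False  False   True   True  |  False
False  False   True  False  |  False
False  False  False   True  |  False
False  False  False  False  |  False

True, True, False

Row P=True, Q=True, R=True, S=True: (((P & S) | R) <-> Q) = True, (P <-> ((R -> P) | (Q & (S & R)))) = True, so the formula = True.
Row P=True, Q=True, R=True, S=False: (((P & S) | R) <-> Q) = True, (P <-> ((R -> P) | (Q & (S & R)))) = True, so the formula = True.
Row P=False, Q=True, R=False, S=False: (((P & S) | R) <-> Q) = False, (P <-> ((R -> P) | (Q & (S & R)))) = False, so the formula = False.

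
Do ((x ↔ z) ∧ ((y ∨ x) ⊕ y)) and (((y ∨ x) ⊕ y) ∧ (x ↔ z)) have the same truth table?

x | y | z | φ | ψ
- | - | - | - | -
F | F | F | F | F
F | F | T | F | F
F | T | F | F | F
F | T | T | F | F
T | F | F | F | F
T | F | T | T | T
T | T | F | F | F
T | T | T | F | F
The columns for φ and ψ agree on every row, so they are logically equivalent.

equivalent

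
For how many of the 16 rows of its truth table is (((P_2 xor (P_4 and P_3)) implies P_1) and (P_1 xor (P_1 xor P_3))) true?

6

P_1 | P_2 | P_3 | P_4 | φ
--- | --- | --- | --- | -
 1  |  1  |  1  |  1  | 1
 1  |  1  |  1  |  0  | 1
 1  |  1  |  0  |  1  | 0
 1  |  1  |  0  |  0  | 0
 1  |  0  |  1  |  1  | 1
 1  |  0  |  1  |  0  | 1
 1  |  0  |  0  |  1  | 0
 1  |  0  |  0  |  0  | 0
 0  |  1  |  1  |  1  | 1
 0  |  1  |  1  |  0  | 0
 0  |  1  |  0  |  1  | 0
 0  |  1  |  0  |  0  | 0
 0  |  0  |  1  |  1  | 0
 0  |  0  |  1  |  0  | 1
 0  |  0  |  0  |  1  | 0
 0  |  0  |  0  |  0  | 0
The formula is true on 6 of the 16 rows.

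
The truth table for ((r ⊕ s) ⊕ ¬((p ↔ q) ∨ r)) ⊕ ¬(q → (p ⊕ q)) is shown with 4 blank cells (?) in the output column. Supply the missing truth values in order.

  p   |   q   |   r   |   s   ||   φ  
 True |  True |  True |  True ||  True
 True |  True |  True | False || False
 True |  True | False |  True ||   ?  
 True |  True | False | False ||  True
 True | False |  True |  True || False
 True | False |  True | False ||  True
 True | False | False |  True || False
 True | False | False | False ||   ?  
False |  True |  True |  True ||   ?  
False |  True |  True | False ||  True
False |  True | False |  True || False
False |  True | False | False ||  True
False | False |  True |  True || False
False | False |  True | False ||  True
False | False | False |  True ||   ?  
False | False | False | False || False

False, True, False, True

Row p=True, q=True, r=False, s=True: ((r ⊕ s) ⊕ ¬((p ↔ q) ∨ r)) = True, ¬(q → (p ⊕ q)) = True, so the formula = False.
Row p=True, q=False, r=False, s=False: ((r ⊕ s) ⊕ ¬((p ↔ q) ∨ r)) = True, ¬(q → (p ⊕ q)) = False, so the formula = True.
Row p=False, q=True, r=True, s=True: ((r ⊕ s) ⊕ ¬((p ↔ q) ∨ r)) = False, ¬(q → (p ⊕ q)) = False, so the formula = False.
Row p=False, q=False, r=False, s=True: ((r ⊕ s) ⊕ ¬((p ↔ q) ∨ r)) = True, ¬(q → (p ⊕ q)) = False, so the formula = True.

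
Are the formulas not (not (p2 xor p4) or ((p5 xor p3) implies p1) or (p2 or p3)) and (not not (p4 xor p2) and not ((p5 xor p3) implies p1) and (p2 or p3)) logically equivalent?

not equivalent

  p1  |   p2  |   p3  |   p4  |   p5  ||   φ   |   ψ  
False | False | False | False | False || False | False
False | False | False | False |  True || False | False
False | False | False |  True | False || False | False
False | False | False |  True |  True ||  True | False
False | False |  True | False | False || False | False
False | False |  True | False |  True || False | False
False | False |  True |  True | False || False |  True
False | False |  True |  True |  True || False | False
False |  True | False | False | False || False | False
False |  True | False | False |  True || False |  True
False |  True | False |  True | False || False | False
False |  True | False |  True |  True || False | False
False |  True |  True | False | False || False |  True
False |  True |  True | False |  True || False | False
False |  True |  True |  True | False || False | False
False |  True |  True |  True |  True || False | False
 True | False | False | False | False || False | False
 True | False | False | False |  True || False | False
 True | False | False |  True | False || False | False
 True | False | False |  True |  True || False | False
 True | False |  True | False | False || False | False
 True | False |  True | False |  True || False | False
 True | False |  True |  True | False || False | False
 True | False |  True |  True |  True || False | False
 True |  True | False | False | False || False | False
 True |  True | False | False |  True || False | False
 True |  True | False |  True | False || False | False
 True |  True | False |  True |  True || False | False
 True |  True |  True | False | False || False | False
 True |  True |  True | False |  True || False | False
 True |  True |  True |  True | False || False | False
 True |  True |  True |  True |  True || False | False
The columns differ at p1=False, p2=False, p3=False, p4=True, p5=True (φ=True, ψ=False), so they are not equivalent.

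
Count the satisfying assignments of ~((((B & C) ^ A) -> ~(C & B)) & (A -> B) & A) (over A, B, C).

6

A | B | C || (B & C) | ((B & C) ^ A) | (C & B) | ~(C & B) | (((B & C) ^ A) -> ~(C & B)) | (A -> B) | φ
T | T | T ||    T    |       F       |    T    |    F     |              T              |    T     | F
T | T | F ||    F    |       T       |    F    |    T     |              T              |    T     | F
T | F | T ||    F    |       T       |    F    |    T     |              T              |    F     | T
T | F | F ||    F    |       T       |    F    |    T     |              T              |    F     | T
F | T | T ||    T    |       T       |    T    |    F     |              F              |    T     | T
F | T | F ||    F    |       F       |    F    |    T     |              T              |    T     | T
F | F | T ||    F    |       F       |    F    |    T     |              T              |    T     | T
F | F | F ||    F    |       F       |    F    |    T     |              T              |    T     | T
The formula is true on 6 of the 8 rows.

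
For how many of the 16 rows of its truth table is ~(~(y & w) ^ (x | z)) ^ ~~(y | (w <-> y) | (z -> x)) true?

x  y  z  w     (y & w)  ~(y & w)  (x | z)  (~(y & w) ^ (x | z))  ~(~(y & w) ^ (x | z))  (w <-> y)  (y | (w <-> y))  (z -> x)  ((y | (w <-> y)) | (z -> x))  φ
T  T  T  T        T        F         T              T                      F                T             T            T                   T                T
T  T  T  F        F        T         T              F                      T                F             T            T                   T                F
T  T  F  T        T        F         T              T                      F                T             T            T                   T                T
T  T  F  F        F        T         T              F                      T                F             T            T                   T                F
T  F  T  T        F        T         T              F                      T                F             F            T                   T                F
T  F  T  F        F        T         T              F                      T                T             T            T                   T                F
T  F  F  T        F        T         T              F                      T                F             F            T                   T                F
T  F  F  F        F        T         T              F                      T                T             T            T                   T                F
F  T  T  T        T        F         T              T                      F                T             T            F                   T                T
F  T  T  F        F        T         T              F                      T                F             T            F                   T                F
F  T  F  T        T        F         F              F                      T                T             T            T                   T                F
F  T  F  F        F        T         F              T                      F                F             T            T                   T                T
F  F  T  T        F        T         T              F                      T                F             F            F                   F                T
F  F  T  F        F        T         T              F                      T                T             T            F                   T                F
F  F  F  T        F        T         F              T                      F                F             F            T                   T                T
F  F  F  F        F        T         F              T                      F                T             T            T                   T                T
The formula is true on 7 of the 16 rows.

7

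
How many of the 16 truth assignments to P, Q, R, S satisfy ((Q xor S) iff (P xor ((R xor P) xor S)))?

8

P | Q | R | S || (Q xor S) | (R xor P) | ((R xor P) xor S) | (P xor ((R xor P) xor S)) | φ
1 | 1 | 1 | 1 ||     0     |     0     |         1         |             0             | 1
1 | 1 | 1 | 0 ||     1     |     0     |         0         |             1             | 1
1 | 1 | 0 | 1 ||     0     |     1     |         0         |             1             | 0
1 | 1 | 0 | 0 ||     1     |     1     |         1         |             0             | 0
1 | 0 | 1 | 1 ||     1     |     0     |         1         |             0             | 0
1 | 0 | 1 | 0 ||     0     |     0     |         0         |             1             | 0
1 | 0 | 0 | 1 ||     1     |     1     |         0         |             1             | 1
1 | 0 | 0 | 0 ||     0     |     1     |         1         |             0             | 1
0 | 1 | 1 | 1 ||     0     |     1     |         0         |             0             | 1
0 | 1 | 1 | 0 ||     1     |     1     |         1         |             1             | 1
0 | 1 | 0 | 1 ||     0     |     0     |         1         |             1             | 0
0 | 1 | 0 | 0 ||     1     |     0     |         0         |             0             | 0
0 | 0 | 1 | 1 ||     1     |     1     |         0         |             0             | 0
0 | 0 | 1 | 0 ||     0     |     1     |         1         |             1             | 0
0 | 0 | 0 | 1 ||     1     |     0     |         1         |             1             | 1
0 | 0 | 0 | 0 ||     0     |     0     |         0         |             0             | 1
The formula is true on 8 of the 16 rows.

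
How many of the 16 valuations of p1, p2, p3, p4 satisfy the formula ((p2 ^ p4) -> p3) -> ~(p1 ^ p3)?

10

p1 | p2 | p3 | p4 || φ
T  | T  | T  | T  || T
T  | T  | T  | F  || T
T  | T  | F  | T  || F
T  | T  | F  | F  || T
T  | F  | T  | T  || T
T  | F  | T  | F  || T
T  | F  | F  | T  || T
T  | F  | F  | F  || F
F  | T  | T  | T  || F
F  | T  | T  | F  || F
F  | T  | F  | T  || T
F  | T  | F  | F  || T
F  | F  | T  | T  || F
F  | F  | T  | F  || F
F  | F  | F  | T  || T
F  | F  | F  | F  || T
The formula is true on 10 of the 16 rows.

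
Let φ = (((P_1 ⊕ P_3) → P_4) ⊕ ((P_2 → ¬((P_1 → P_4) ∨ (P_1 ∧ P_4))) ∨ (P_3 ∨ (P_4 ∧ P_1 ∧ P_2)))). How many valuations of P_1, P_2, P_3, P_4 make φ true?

P_1  P_2  P_3  P_4  |  φ
 0    0    0    0   |  0
 0    0    0    1   |  0
 0    0    1    0   |  1
 0    0    1    1   |  0
 0    1    0    0   |  1
 0    1    0    1   |  1
 0    1    1    0   |  1
 0    1    1    1   |  0
 1    0    0    0   |  1
 1    0    0    1   |  0
 1    0    1    0   |  0
 1    0    1    1   |  0
 1    1    0    0   |  1
 1    1    0    1   |  0
 1    1    1    0   |  0
 1    1    1    1   |  0
The formula is true on 6 of the 16 rows.

6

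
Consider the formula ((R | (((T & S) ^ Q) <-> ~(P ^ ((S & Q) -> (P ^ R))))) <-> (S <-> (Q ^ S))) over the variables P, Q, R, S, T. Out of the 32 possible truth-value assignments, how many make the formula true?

P  Q  R  S  T  |  φ
1  1  1  1  1  |  0
1  1  1  1  0  |  0
1  1  1  0  1  |  0
1  1  1  0  0  |  0
1  1  0  1  1  |  1
1  1  0  1  0  |  0
1  1  0  0  1  |  0
1  1  0  0  0  |  0
1  0  1  1  1  |  1
1  0  1  1  0  |  1
1  0  1  0  1  |  1
1  0  1  0  0  |  1
1  0  0  1  1  |  1
1  0  0  1  0  |  0
1  0  0  0  1  |  0
1  0  0  0  0  |  0
0  1  1  1  1  |  0
0  1  1  1  0  |  0
0  1  1  0  1  |  0
0  1  1  0  0  |  0
0  1  0  1  1  |  1
0  1  0  1  0  |  0
0  1  0  0  1  |  1
0  1  0  0  0  |  1
0  0  1  1  1  |  1
0  0  1  1  0  |  1
0  0  1  0  1  |  1
0  0  1  0  0  |  1
0  0  0  1  1  |  0
0  0  0  1  0  |  1
0  0  0  0  1  |  1
0  0  0  0  0  |  1
The formula is true on 16 of the 32 rows.

16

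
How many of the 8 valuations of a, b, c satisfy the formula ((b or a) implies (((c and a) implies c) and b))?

a | b | c | φ
- | - | - | -
T | T | T | T
T | T | F | T
T | F | T | F
T | F | F | F
F | T | T | T
F | T | F | T
F | F | T | T
F | F | F | T
The formula is true on 6 of the 8 rows.

6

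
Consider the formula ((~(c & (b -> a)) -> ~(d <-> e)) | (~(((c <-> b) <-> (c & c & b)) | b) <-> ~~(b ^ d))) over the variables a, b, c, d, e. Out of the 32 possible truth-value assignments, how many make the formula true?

a  b  c  d  e  |  φ
F  F  F  F  F  |  F
F  F  F  F  T  |  T
F  F  F  T  F  |  T
F  F  F  T  T  |  T
F  F  T  F  F  |  T
F  F  T  F  T  |  T
F  F  T  T  F  |  T
F  F  T  T  T  |  T
F  T  F  F  F  |  F
F  T  F  F  T  |  T
F  T  F  T  F  |  T
F  T  F  T  T  |  T
F  T  T  F  F  |  F
F  T  T  F  T  |  T
F  T  T  T  F  |  T
F  T  T  T  T  |  T
T  F  F  F  F  |  F
T  F  F  F  T  |  T
T  F  F  T  F  |  T
T  F  F  T  T  |  T
T  F  T  F  F  |  T
T  F  T  F  T  |  T
T  F  T  T  F  |  T
T  F  T  T  T  |  T
T  T  F  F  F  |  F
T  T  F  F  T  |  T
T  T  F  T  F  |  T
T  T  F  T  T  |  T
T  T  T  F  F  |  T
T  T  T  F  T  |  T
T  T  T  T  F  |  T
T  T  T  T  T  |  T
The formula is true on 27 of the 32 rows.

27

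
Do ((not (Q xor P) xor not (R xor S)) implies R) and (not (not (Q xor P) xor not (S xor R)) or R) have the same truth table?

equivalent

  P   |   Q   |   R   |   S   ||   φ   |   ψ  
 True |  True |  True |  True ||  True |  True
 True |  True |  True | False ||  True |  True
 True |  True | False |  True || False | False
 True |  True | False | False ||  True |  True
 True | False |  True |  True ||  True |  True
 True | False |  True | False ||  True |  True
 True | False | False |  True ||  True |  True
 True | False | False | False || False | False
False |  True |  True |  True ||  True |  True
False |  True |  True | False ||  True |  True
False |  True | False |  True ||  True |  True
False |  True | False | False || False | False
False | False |  True |  True ||  True |  True
False | False |  True | False ||  True |  True
False | False | False |  True || False | False
False | False | False | False ||  True |  True
The columns for φ and ψ agree on every row, so they are logically equivalent.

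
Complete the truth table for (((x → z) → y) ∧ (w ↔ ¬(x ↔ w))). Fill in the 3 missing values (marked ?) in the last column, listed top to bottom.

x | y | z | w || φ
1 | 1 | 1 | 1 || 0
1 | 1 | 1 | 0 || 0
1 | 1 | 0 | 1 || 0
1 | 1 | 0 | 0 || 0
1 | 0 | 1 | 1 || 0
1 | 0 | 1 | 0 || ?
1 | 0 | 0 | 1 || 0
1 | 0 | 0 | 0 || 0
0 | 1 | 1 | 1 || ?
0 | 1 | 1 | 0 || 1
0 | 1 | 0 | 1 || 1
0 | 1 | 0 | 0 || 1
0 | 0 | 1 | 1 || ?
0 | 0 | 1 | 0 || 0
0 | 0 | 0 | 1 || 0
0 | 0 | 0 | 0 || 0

Row x=1, y=0, z=1, w=0: ((x → z) → y) = 0, (w ↔ ¬(x ↔ w)) = 0, so the formula = 0.
Row x=0, y=1, z=1, w=1: ((x → z) → y) = 1, (w ↔ ¬(x ↔ w)) = 1, so the formula = 1.
Row x=0, y=0, z=1, w=1: ((x → z) → y) = 0, (w ↔ ¬(x ↔ w)) = 1, so the formula = 0.

0, 1, 0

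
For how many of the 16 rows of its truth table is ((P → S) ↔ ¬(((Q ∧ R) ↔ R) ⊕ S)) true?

P | Q | R | S || φ
T | T | T | T || T
T | T | T | F || T
T | T | F | T || T
T | T | F | F || T
T | F | T | T || F
T | F | T | F || F
T | F | F | T || T
T | F | F | F || T
F | T | T | T || T
F | T | T | F || F
F | T | F | T || T
F | T | F | F || F
F | F | T | T || F
F | F | T | F || T
F | F | F | T || T
F | F | F | F || F
The formula is true on 10 of the 16 rows.

10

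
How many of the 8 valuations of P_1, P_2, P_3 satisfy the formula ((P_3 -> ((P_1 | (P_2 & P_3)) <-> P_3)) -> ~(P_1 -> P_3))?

P_1 | P_2 | P_3 | φ
--- | --- | --- | -
 T  |  T  |  T  | F
 T  |  T  |  F  | T
 T  |  F  |  T  | F
 T  |  F  |  F  | T
 F  |  T  |  T  | F
 F  |  T  |  F  | F
 F  |  F  |  T  | T
 F  |  F  |  F  | F
The formula is true on 3 of the 8 rows.

3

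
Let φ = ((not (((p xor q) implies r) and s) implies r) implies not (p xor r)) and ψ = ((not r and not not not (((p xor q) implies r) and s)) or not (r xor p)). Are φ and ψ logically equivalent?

equivalent

p | q | r | s || φ | ψ
F | F | F | F || T | T
F | F | F | T || T | T
F | F | T | F || F | F
F | F | T | T || F | F
F | T | F | F || T | T
F | T | F | T || T | T
F | T | T | F || F | F
F | T | T | T || F | F
T | F | F | F || T | T
T | F | F | T || T | T
T | F | T | F || T | T
T | F | T | T || T | T
T | T | F | F || T | T
T | T | F | T || F | F
T | T | T | F || T | T
T | T | T | T || T | T
The columns for φ and ψ agree on every row, so they are logically equivalent.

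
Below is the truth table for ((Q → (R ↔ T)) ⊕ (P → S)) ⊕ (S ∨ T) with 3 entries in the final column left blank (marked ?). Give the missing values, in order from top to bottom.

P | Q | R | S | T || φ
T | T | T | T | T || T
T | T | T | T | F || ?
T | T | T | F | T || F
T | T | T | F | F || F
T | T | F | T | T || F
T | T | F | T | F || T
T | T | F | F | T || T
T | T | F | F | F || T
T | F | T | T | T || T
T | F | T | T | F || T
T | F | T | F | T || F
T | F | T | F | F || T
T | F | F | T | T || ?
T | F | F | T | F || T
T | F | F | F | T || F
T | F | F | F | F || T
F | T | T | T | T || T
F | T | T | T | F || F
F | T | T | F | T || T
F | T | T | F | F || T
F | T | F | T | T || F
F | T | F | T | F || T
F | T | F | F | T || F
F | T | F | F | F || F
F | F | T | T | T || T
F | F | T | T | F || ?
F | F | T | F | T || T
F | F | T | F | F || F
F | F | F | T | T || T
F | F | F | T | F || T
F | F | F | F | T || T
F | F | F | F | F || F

Row P=T, Q=T, R=T, S=T, T=F: ((Q → (R ↔ T)) ⊕ (P → S)) = T, (S ∨ T) = T, so the formula = F.
Row P=T, Q=F, R=F, S=T, T=T: ((Q → (R ↔ T)) ⊕ (P → S)) = F, (S ∨ T) = T, so the formula = T.
Row P=F, Q=F, R=T, S=T, T=F: ((Q → (R ↔ T)) ⊕ (P → S)) = F, (S ∨ T) = T, so the formula = T.

F, T, T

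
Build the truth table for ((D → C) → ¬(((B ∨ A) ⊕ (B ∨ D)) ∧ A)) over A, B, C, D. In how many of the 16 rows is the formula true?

A | B | C | D | φ
- | - | - | - | -
T | T | T | T | T
T | T | T | F | T
T | T | F | T | T
T | T | F | F | T
T | F | T | T | T
T | F | T | F | F
T | F | F | T | T
T | F | F | F | F
F | T | T | T | T
F | T | T | F | T
F | T | F | T | T
F | T | F | F | T
F | F | T | T | T
F | F | T | F | T
F | F | F | T | T
F | F | F | F | T
The formula is true on 14 of the 16 rows.

14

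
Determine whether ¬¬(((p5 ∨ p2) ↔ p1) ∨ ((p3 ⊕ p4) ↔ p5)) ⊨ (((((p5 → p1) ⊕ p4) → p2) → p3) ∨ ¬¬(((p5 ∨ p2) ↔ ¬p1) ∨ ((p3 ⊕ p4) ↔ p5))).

p1 | p2 | p3 | p4 | p5 | φ | ψ
-- | -- | -- | -- | -- | - | -
1  | 1  | 1  | 1  | 1  | 1 | 1
1  | 1  | 1  | 1  | 0  | 1 | 1
1  | 1  | 1  | 0  | 1  | 1 | 1
1  | 1  | 1  | 0  | 0  | 1 | 1
1  | 1  | 0  | 1  | 1  | 1 | 1
1  | 1  | 0  | 1  | 0  | 1 | 0
1  | 1  | 0  | 0  | 1  | 1 | 0
1  | 1  | 0  | 0  | 0  | 1 | 1
1  | 0  | 1  | 1  | 1  | 1 | 1
1  | 0  | 1  | 1  | 0  | 1 | 1
1  | 0  | 1  | 0  | 1  | 1 | 1
1  | 0  | 1  | 0  | 0  | 0 | 1
1  | 0  | 0  | 1  | 1  | 1 | 1
1  | 0  | 0  | 1  | 0  | 0 | 1
1  | 0  | 0  | 0  | 1  | 1 | 1
1  | 0  | 0  | 0  | 0  | 1 | 1
0  | 1  | 1  | 1  | 1  | 0 | 1
0  | 1  | 1  | 1  | 0  | 1 | 1
0  | 1  | 1  | 0  | 1  | 1 | 1
0  | 1  | 1  | 0  | 0  | 0 | 1
0  | 1  | 0  | 1  | 1  | 1 | 1
0  | 1  | 0  | 1  | 0  | 0 | 1
0  | 1  | 0  | 0  | 1  | 0 | 1
0  | 1  | 0  | 0  | 0  | 1 | 1
0  | 0  | 1  | 1  | 1  | 0 | 1
0  | 0  | 1  | 1  | 0  | 1 | 1
0  | 0  | 1  | 0  | 1  | 1 | 1
0  | 0  | 1  | 0  | 0  | 1 | 1
0  | 0  | 0  | 1  | 1  | 1 | 1
0  | 0  | 0  | 1  | 0  | 1 | 0
0  | 0  | 0  | 0  | 1  | 0 | 1
0  | 0  | 0  | 0  | 0  | 1 | 1
At p1=1, p2=1, p3=0, p4=1, p5=0 we have φ true but ψ false, so φ does not entail ψ.

no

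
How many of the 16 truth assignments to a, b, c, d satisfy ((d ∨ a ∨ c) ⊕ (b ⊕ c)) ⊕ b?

  a   |   b   |   c   |   d   | (d ∨ a ∨ c) | (b ⊕ c) | ((d ∨ a ∨ c) ⊕ (b ⊕ c)) | (((d ∨ a ∨ c) ⊕ (b ⊕ c)) ⊕ b)
----- | ----- | ----- | ----- | ----------- | ------- | ----------------------- | -----------------------------
False | False | False | False |    False    |  False  |          False          |             False            
False | False | False |  True |     True    |  False  |           True          |              True            
False | False |  True | False |     True    |   True  |          False          |             False            
False | False |  True |  True |     True    |   True  |          False          |             False            
False |  True | False | False |    False    |   True  |           True          |             False            
False |  True | False |  True |     True    |   True  |          False          |              True            
False |  True |  True | False |     True    |  False  |           True          |             False            
False |  True |  True |  True |     True    |  False  |           True          |             False            
 True | False | False | False |     True    |  False  |           True          |              True            
 True | False | False |  True |     True    |  False  |           True          |              True            
 True | False |  True | False |     True    |   True  |          False          |             False            
 True | False |  True |  True |     True    |   True  |          False          |             False            
 True |  True | False | False |     True    |   True  |          False          |              True            
 True |  True | False |  True |     True    |   True  |          False          |              True            
 True |  True |  True | False |     True    |  False  |           True          |             False            
 True |  True |  True |  True |     True    |  False  |           True          |             False            
The formula is true on 6 of the 16 rows.

6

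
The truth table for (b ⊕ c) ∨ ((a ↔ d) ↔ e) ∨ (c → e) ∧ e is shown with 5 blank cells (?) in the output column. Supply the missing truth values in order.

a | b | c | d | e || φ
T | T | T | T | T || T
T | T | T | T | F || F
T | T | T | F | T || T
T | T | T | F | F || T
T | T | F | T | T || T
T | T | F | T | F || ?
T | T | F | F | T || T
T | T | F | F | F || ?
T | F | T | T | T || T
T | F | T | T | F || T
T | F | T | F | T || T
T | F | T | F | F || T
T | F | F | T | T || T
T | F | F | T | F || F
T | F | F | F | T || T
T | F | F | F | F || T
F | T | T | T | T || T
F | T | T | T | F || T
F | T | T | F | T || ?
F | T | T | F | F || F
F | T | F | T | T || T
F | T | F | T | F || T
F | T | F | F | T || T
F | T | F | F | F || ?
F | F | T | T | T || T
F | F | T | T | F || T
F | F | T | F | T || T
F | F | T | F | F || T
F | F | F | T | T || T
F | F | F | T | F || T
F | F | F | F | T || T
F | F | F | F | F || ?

Row a=T, b=T, c=F, d=T, e=F: (b ⊕ c) = T, ((a ↔ d) ↔ e) = F, ((c → e) ∧ e) = F, so the formula = T.
Row a=T, b=T, c=F, d=F, e=F: (b ⊕ c) = T, ((a ↔ d) ↔ e) = T, ((c → e) ∧ e) = F, so the formula = T.
Row a=F, b=T, c=T, d=F, e=T: (b ⊕ c) = F, ((a ↔ d) ↔ e) = T, ((c → e) ∧ e) = T, so the formula = T.
Row a=F, b=T, c=F, d=F, e=F: (b ⊕ c) = T, ((a ↔ d) ↔ e) = F, ((c → e) ∧ e) = F, so the formula = T.
Row a=F, b=F, c=F, d=F, e=F: (b ⊕ c) = F, ((a ↔ d) ↔ e) = F, ((c → e) ∧ e) = F, so the formula = F.

T, T, T, T, F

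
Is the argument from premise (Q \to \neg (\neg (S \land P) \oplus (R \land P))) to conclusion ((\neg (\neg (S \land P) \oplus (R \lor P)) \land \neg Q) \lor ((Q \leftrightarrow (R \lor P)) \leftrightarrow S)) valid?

no

P  Q  R  S  |  φ  ψ
0  0  0  0  |  1  0
0  0  0  1  |  1  1
0  0  1  0  |  1  1
0  0  1  1  |  1  1
0  1  0  0  |  0  1
0  1  0  1  |  0  0
0  1  1  0  |  0  0
0  1  1  1  |  0  1
1  0  0  0  |  1  1
1  0  0  1  |  1  0
1  0  1  0  |  1  1
1  0  1  1  |  1  0
1  1  0  0  |  0  0
1  1  0  1  |  1  1
1  1  1  0  |  1  0
1  1  1  1  |  0  1
At P=0, Q=0, R=0, S=0 we have φ true but ψ false, so φ does not entail ψ.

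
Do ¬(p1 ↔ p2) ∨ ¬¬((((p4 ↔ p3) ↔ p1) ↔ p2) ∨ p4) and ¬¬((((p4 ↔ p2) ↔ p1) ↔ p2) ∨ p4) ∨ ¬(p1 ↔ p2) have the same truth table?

not equivalent

p1  p2  p3  p4  |  φ  ψ
T   T   T   T   |  T  T
T   T   T   F   |  F  F
T   T   F   T   |  T  T
T   T   F   F   |  T  F
T   F   T   T   |  T  T
T   F   T   F   |  T  T
T   F   F   T   |  T  T
T   F   F   F   |  T  T
F   T   T   T   |  T  T
F   T   T   F   |  T  T
F   T   F   T   |  T  T
F   T   F   F   |  T  T
F   F   T   T   |  T  T
F   F   T   F   |  F  T
F   F   F   T   |  T  T
F   F   F   F   |  T  T
The columns differ at p1=T, p2=T, p3=F, p4=F (φ=T, ψ=F), so they are not equivalent.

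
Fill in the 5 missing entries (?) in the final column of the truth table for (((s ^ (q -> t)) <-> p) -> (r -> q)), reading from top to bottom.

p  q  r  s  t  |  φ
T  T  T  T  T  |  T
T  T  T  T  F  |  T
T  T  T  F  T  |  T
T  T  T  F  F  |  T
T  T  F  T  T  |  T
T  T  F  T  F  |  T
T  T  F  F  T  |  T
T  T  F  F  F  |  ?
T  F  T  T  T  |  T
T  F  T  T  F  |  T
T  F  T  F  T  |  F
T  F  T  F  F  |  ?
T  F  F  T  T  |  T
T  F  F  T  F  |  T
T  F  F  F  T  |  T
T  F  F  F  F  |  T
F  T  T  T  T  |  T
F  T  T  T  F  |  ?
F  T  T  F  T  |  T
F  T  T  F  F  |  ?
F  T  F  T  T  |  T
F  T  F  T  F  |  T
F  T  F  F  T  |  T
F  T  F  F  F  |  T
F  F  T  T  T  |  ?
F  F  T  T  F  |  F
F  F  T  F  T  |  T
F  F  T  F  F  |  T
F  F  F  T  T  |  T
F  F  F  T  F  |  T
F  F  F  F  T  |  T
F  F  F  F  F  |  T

T, F, T, T, F

Row p=T, q=T, r=F, s=F, t=F: ((s ^ (q -> t)) <-> p) = F, (r -> q) = T, so the formula = T.
Row p=T, q=F, r=T, s=F, t=F: ((s ^ (q -> t)) <-> p) = T, (r -> q) = F, so the formula = F.
Row p=F, q=T, r=T, s=T, t=F: ((s ^ (q -> t)) <-> p) = F, (r -> q) = T, so the formula = T.
Row p=F, q=T, r=T, s=F, t=F: ((s ^ (q -> t)) <-> p) = T, (r -> q) = T, so the formula = T.
Row p=F, q=F, r=T, s=T, t=T: ((s ^ (q -> t)) <-> p) = T, (r -> q) = F, so the formula = F.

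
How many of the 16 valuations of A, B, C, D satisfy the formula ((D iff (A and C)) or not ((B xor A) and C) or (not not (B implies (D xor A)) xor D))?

A  B  C  D  |  (A and C)  (D iff (A and C))  (B xor A)  ((B xor A) and C)  not ((B xor A) and C)  (D xor A)  (B implies (D xor A))  not (B implies (D xor A))  φ
F  F  F  F  |      F              T              F              F                    T                F                T                        F              T
F  F  F  T  |      F              F              F              F                    T                T                T                        F              T
F  F  T  F  |      F              T              F              F                    T                F                T                        F              T
F  F  T  T  |      F              F              F              F                    T                T                T                        F              T
F  T  F  F  |      F              T              T              F                    T                F                F                        T              T
F  T  F  T  |      F              F              T              F                    T                T                T                        F              T
F  T  T  F  |      F              T              T              T                    F                F                F                        T              T
F  T  T  T  |      F              F              T              T                    F                T                T                        F              F
T  F  F  F  |      F              T              T              F                    T                T                T                        F              T
T  F  F  T  |      F              F              T              F                    T                F                T                        F              T
T  F  T  F  |      T              F              T              T                    F                T                T                        F              T
T  F  T  T  |      T              T              T              T                    F                F                T                        F              T
T  T  F  F  |      F              T              F              F                    T                T                T                        F              T
T  T  F  T  |      F              F              F              F                    T                F                F                        T              T
T  T  T  F  |      T              F              F              F                    T                T                T                        F              T
T  T  T  T  |      T              T              F              F                    T                F                F                        T              T
The formula is true on 15 of the 16 rows.

15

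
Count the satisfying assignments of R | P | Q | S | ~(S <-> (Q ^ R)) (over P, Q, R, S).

15

  P      Q      R      S       (P | Q)  (R | (P | Q))  (Q ^ R)  (S <-> (Q ^ R))  ~(S <-> (Q ^ R))    φ  
 True   True   True   True       True        True       False        False             True         True
 True   True   True  False       True        True       False         True            False         True
 True   True  False   True       True        True        True         True            False         True
 True   True  False  False       True        True        True        False             True         True
 True  False   True   True       True        True        True         True            False         True
 True  False   True  False       True        True        True        False             True         True
 True  False  False   True       True        True       False        False             True         True
 True  False  False  False       True        True       False         True            False         True
False   True   True   True       True        True       False        False             True         True
False   True   True  False       True        True       False         True            False         True
False   True  False   True       True        True        True         True            False         True
False   True  False  False       True        True        True        False             True         True
False  False   True   True      False        True        True         True            False         True
False  False   True  False      False        True        True        False             True         True
False  False  False   True      False       False       False        False             True         True
False  False  False  False      False       False       False         True            False        False
The formula is true on 15 of the 16 rows.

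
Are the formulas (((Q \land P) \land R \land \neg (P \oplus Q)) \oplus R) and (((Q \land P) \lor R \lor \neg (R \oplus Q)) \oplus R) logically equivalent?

P  Q  R  |  φ  ψ
1  1  1  |  0  0
1  1  0  |  0  1
1  0  1  |  1  0
1  0  0  |  0  1
0  1  1  |  1  0
0  1  0  |  0  0
0  0  1  |  1  0
0  0  0  |  0  1
The columns differ at P=1, Q=1, R=0 (φ=0, ψ=1), so they are not equivalent.

not equivalent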